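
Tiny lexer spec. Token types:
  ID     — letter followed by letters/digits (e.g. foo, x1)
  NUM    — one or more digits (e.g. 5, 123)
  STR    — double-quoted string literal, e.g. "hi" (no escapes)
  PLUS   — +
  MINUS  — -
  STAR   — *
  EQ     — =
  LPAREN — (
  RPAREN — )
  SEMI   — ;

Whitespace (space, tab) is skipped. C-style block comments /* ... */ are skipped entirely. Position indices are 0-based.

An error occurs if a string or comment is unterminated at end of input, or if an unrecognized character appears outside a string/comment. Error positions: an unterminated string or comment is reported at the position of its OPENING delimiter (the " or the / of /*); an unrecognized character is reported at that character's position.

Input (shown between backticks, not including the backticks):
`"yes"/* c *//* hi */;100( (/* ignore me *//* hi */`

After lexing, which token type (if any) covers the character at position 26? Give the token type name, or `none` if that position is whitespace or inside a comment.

pos=0: enter STRING mode
pos=0: emit STR "yes" (now at pos=5)
pos=5: enter COMMENT mode (saw '/*')
exit COMMENT mode (now at pos=12)
pos=12: enter COMMENT mode (saw '/*')
exit COMMENT mode (now at pos=20)
pos=20: emit SEMI ';'
pos=21: emit NUM '100' (now at pos=24)
pos=24: emit LPAREN '('
pos=26: emit LPAREN '('
pos=27: enter COMMENT mode (saw '/*')
exit COMMENT mode (now at pos=42)
pos=42: enter COMMENT mode (saw '/*')
exit COMMENT mode (now at pos=50)
DONE. 5 tokens: [STR, SEMI, NUM, LPAREN, LPAREN]
Position 26: char is '(' -> LPAREN

Answer: LPAREN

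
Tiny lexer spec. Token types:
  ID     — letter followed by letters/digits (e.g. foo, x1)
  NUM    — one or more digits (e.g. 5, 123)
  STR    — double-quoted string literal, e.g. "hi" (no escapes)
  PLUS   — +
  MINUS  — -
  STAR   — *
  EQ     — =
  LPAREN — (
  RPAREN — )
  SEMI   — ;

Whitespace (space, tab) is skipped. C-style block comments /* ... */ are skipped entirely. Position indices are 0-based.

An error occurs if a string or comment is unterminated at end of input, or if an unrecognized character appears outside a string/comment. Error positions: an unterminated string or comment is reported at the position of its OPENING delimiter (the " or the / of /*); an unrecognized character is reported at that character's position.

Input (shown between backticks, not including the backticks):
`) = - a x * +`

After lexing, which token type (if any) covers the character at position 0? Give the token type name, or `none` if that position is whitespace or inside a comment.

Answer: RPAREN

Derivation:
pos=0: emit RPAREN ')'
pos=2: emit EQ '='
pos=4: emit MINUS '-'
pos=6: emit ID 'a' (now at pos=7)
pos=8: emit ID 'x' (now at pos=9)
pos=10: emit STAR '*'
pos=12: emit PLUS '+'
DONE. 7 tokens: [RPAREN, EQ, MINUS, ID, ID, STAR, PLUS]
Position 0: char is ')' -> RPAREN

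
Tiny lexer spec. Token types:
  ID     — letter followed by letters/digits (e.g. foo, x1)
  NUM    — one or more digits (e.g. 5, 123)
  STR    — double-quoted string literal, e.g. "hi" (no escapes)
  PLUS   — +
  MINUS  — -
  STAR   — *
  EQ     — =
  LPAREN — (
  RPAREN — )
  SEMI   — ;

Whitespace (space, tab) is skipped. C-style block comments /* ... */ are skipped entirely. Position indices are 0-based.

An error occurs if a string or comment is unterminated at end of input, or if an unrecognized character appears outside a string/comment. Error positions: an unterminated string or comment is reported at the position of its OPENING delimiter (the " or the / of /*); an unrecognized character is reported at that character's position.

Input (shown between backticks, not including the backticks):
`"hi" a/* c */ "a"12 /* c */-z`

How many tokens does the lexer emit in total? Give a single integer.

Answer: 6

Derivation:
pos=0: enter STRING mode
pos=0: emit STR "hi" (now at pos=4)
pos=5: emit ID 'a' (now at pos=6)
pos=6: enter COMMENT mode (saw '/*')
exit COMMENT mode (now at pos=13)
pos=14: enter STRING mode
pos=14: emit STR "a" (now at pos=17)
pos=17: emit NUM '12' (now at pos=19)
pos=20: enter COMMENT mode (saw '/*')
exit COMMENT mode (now at pos=27)
pos=27: emit MINUS '-'
pos=28: emit ID 'z' (now at pos=29)
DONE. 6 tokens: [STR, ID, STR, NUM, MINUS, ID]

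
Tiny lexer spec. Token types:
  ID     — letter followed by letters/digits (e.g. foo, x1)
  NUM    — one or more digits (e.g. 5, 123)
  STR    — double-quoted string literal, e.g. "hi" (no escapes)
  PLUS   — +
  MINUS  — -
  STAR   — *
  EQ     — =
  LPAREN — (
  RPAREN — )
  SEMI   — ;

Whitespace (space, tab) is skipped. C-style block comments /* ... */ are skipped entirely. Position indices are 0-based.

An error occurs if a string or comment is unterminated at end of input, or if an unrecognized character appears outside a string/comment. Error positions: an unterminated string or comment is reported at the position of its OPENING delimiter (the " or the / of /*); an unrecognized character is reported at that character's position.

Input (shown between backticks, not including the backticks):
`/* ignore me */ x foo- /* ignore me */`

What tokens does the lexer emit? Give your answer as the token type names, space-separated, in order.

Answer: ID ID MINUS

Derivation:
pos=0: enter COMMENT mode (saw '/*')
exit COMMENT mode (now at pos=15)
pos=16: emit ID 'x' (now at pos=17)
pos=18: emit ID 'foo' (now at pos=21)
pos=21: emit MINUS '-'
pos=23: enter COMMENT mode (saw '/*')
exit COMMENT mode (now at pos=38)
DONE. 3 tokens: [ID, ID, MINUS]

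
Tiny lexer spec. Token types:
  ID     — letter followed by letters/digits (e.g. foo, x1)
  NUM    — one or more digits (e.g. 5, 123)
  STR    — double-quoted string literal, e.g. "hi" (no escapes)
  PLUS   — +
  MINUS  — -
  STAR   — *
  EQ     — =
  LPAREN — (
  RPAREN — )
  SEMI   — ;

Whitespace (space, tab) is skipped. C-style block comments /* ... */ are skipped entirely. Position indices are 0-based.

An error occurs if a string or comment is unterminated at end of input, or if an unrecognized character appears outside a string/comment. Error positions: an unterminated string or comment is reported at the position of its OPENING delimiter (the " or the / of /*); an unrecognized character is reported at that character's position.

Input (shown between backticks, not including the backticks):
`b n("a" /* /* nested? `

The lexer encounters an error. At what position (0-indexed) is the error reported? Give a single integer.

pos=0: emit ID 'b' (now at pos=1)
pos=2: emit ID 'n' (now at pos=3)
pos=3: emit LPAREN '('
pos=4: enter STRING mode
pos=4: emit STR "a" (now at pos=7)
pos=8: enter COMMENT mode (saw '/*')
pos=8: ERROR — unterminated comment (reached EOF)

Answer: 8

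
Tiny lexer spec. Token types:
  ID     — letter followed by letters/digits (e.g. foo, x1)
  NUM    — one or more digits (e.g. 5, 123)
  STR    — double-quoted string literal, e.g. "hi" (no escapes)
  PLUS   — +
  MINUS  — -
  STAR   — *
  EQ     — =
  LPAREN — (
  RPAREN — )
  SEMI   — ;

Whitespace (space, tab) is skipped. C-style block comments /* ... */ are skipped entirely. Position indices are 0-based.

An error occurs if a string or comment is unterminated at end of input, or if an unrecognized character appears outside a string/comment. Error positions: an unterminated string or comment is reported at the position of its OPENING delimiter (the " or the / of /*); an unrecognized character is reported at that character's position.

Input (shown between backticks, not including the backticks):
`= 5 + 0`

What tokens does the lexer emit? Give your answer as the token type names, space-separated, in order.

Answer: EQ NUM PLUS NUM

Derivation:
pos=0: emit EQ '='
pos=2: emit NUM '5' (now at pos=3)
pos=4: emit PLUS '+'
pos=6: emit NUM '0' (now at pos=7)
DONE. 4 tokens: [EQ, NUM, PLUS, NUM]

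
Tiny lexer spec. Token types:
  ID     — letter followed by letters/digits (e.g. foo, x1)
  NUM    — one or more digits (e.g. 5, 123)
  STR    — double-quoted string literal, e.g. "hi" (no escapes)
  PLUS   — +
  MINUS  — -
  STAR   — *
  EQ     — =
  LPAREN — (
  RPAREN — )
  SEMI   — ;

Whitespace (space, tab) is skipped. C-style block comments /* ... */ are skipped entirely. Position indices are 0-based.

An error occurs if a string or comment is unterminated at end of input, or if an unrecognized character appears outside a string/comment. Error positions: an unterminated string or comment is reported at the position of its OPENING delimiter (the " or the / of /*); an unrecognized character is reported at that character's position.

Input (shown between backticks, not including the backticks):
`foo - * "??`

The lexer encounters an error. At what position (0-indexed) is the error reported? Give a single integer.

Answer: 8

Derivation:
pos=0: emit ID 'foo' (now at pos=3)
pos=4: emit MINUS '-'
pos=6: emit STAR '*'
pos=8: enter STRING mode
pos=8: ERROR — unterminated string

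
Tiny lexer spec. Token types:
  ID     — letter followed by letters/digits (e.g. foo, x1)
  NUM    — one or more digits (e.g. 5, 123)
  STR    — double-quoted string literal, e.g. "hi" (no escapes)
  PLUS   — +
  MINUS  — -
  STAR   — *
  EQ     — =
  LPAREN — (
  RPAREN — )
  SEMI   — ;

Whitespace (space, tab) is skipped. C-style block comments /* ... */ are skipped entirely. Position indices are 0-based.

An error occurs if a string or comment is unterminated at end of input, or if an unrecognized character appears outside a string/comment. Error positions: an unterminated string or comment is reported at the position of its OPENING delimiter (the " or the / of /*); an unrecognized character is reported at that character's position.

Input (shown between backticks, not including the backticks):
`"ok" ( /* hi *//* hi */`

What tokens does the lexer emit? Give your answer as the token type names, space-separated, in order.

pos=0: enter STRING mode
pos=0: emit STR "ok" (now at pos=4)
pos=5: emit LPAREN '('
pos=7: enter COMMENT mode (saw '/*')
exit COMMENT mode (now at pos=15)
pos=15: enter COMMENT mode (saw '/*')
exit COMMENT mode (now at pos=23)
DONE. 2 tokens: [STR, LPAREN]

Answer: STR LPAREN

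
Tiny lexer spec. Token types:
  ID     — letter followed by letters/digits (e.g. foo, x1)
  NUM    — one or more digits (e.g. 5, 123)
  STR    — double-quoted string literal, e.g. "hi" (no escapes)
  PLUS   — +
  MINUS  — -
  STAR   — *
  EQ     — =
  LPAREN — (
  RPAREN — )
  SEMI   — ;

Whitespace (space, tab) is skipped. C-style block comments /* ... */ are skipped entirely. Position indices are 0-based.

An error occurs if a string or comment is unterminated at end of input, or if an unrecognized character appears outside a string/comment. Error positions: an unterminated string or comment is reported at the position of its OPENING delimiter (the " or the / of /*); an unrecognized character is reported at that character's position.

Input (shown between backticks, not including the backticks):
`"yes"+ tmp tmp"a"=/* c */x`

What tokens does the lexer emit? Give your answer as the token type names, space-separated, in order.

Answer: STR PLUS ID ID STR EQ ID

Derivation:
pos=0: enter STRING mode
pos=0: emit STR "yes" (now at pos=5)
pos=5: emit PLUS '+'
pos=7: emit ID 'tmp' (now at pos=10)
pos=11: emit ID 'tmp' (now at pos=14)
pos=14: enter STRING mode
pos=14: emit STR "a" (now at pos=17)
pos=17: emit EQ '='
pos=18: enter COMMENT mode (saw '/*')
exit COMMENT mode (now at pos=25)
pos=25: emit ID 'x' (now at pos=26)
DONE. 7 tokens: [STR, PLUS, ID, ID, STR, EQ, ID]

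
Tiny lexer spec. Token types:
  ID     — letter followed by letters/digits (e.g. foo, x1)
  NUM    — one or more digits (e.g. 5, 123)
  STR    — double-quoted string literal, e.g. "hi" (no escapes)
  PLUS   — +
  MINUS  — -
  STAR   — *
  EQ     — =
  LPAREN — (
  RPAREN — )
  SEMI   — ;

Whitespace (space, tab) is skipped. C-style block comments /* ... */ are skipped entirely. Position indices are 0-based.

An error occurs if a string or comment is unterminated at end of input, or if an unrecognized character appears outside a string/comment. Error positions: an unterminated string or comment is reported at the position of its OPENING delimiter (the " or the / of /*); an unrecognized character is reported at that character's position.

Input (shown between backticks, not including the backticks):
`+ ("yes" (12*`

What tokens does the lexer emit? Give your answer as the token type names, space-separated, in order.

pos=0: emit PLUS '+'
pos=2: emit LPAREN '('
pos=3: enter STRING mode
pos=3: emit STR "yes" (now at pos=8)
pos=9: emit LPAREN '('
pos=10: emit NUM '12' (now at pos=12)
pos=12: emit STAR '*'
DONE. 6 tokens: [PLUS, LPAREN, STR, LPAREN, NUM, STAR]

Answer: PLUS LPAREN STR LPAREN NUM STAR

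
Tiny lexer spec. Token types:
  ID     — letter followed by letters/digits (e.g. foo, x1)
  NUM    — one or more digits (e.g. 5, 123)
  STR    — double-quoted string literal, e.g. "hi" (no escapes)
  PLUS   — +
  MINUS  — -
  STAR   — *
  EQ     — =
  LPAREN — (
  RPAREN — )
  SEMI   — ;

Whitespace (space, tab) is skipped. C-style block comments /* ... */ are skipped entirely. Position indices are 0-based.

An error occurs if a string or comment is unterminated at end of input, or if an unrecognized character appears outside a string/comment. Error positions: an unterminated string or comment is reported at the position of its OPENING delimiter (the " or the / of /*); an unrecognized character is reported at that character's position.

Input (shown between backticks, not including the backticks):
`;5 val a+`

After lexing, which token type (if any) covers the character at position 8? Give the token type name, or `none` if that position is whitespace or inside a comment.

Answer: PLUS

Derivation:
pos=0: emit SEMI ';'
pos=1: emit NUM '5' (now at pos=2)
pos=3: emit ID 'val' (now at pos=6)
pos=7: emit ID 'a' (now at pos=8)
pos=8: emit PLUS '+'
DONE. 5 tokens: [SEMI, NUM, ID, ID, PLUS]
Position 8: char is '+' -> PLUS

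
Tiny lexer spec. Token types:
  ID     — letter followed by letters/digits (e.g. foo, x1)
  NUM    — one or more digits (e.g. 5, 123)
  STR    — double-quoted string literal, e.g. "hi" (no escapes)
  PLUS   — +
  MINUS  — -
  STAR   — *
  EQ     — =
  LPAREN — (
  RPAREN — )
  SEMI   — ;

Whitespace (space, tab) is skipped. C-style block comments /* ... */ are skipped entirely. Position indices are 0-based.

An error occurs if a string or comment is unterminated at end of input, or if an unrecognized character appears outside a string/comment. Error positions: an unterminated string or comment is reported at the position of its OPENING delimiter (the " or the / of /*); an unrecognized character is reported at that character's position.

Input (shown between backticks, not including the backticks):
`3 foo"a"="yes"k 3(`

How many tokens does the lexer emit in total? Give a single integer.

Answer: 8

Derivation:
pos=0: emit NUM '3' (now at pos=1)
pos=2: emit ID 'foo' (now at pos=5)
pos=5: enter STRING mode
pos=5: emit STR "a" (now at pos=8)
pos=8: emit EQ '='
pos=9: enter STRING mode
pos=9: emit STR "yes" (now at pos=14)
pos=14: emit ID 'k' (now at pos=15)
pos=16: emit NUM '3' (now at pos=17)
pos=17: emit LPAREN '('
DONE. 8 tokens: [NUM, ID, STR, EQ, STR, ID, NUM, LPAREN]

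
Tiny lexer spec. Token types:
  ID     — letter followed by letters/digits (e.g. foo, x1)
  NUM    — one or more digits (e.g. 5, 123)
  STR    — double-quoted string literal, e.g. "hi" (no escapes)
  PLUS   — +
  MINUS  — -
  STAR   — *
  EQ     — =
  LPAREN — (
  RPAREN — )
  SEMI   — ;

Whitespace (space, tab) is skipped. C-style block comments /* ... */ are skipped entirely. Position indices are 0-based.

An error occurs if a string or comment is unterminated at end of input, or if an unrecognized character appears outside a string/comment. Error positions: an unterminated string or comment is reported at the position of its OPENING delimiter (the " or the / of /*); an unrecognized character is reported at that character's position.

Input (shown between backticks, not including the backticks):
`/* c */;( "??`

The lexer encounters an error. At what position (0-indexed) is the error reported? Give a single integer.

Answer: 10

Derivation:
pos=0: enter COMMENT mode (saw '/*')
exit COMMENT mode (now at pos=7)
pos=7: emit SEMI ';'
pos=8: emit LPAREN '('
pos=10: enter STRING mode
pos=10: ERROR — unterminated string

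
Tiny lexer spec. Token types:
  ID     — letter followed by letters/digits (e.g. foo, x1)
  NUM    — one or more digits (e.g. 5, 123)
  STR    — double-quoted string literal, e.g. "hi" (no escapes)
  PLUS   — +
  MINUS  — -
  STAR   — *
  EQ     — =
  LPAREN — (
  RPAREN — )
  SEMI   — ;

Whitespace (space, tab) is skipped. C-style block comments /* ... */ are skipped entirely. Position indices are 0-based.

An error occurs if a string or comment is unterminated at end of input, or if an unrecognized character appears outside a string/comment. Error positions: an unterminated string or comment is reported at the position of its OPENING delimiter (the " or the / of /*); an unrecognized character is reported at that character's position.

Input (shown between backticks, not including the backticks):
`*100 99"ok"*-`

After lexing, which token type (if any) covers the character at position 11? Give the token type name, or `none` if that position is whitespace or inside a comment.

Answer: STAR

Derivation:
pos=0: emit STAR '*'
pos=1: emit NUM '100' (now at pos=4)
pos=5: emit NUM '99' (now at pos=7)
pos=7: enter STRING mode
pos=7: emit STR "ok" (now at pos=11)
pos=11: emit STAR '*'
pos=12: emit MINUS '-'
DONE. 6 tokens: [STAR, NUM, NUM, STR, STAR, MINUS]
Position 11: char is '*' -> STAR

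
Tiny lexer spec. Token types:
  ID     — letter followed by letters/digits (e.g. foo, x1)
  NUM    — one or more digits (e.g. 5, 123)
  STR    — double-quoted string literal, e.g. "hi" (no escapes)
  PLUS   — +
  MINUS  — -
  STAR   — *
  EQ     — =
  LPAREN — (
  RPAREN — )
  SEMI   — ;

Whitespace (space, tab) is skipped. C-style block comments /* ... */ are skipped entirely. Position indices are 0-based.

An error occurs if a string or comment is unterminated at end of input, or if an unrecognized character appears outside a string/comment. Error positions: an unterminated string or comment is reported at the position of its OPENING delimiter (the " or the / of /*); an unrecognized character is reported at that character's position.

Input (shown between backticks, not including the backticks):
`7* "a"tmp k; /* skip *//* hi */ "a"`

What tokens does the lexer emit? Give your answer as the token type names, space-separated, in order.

Answer: NUM STAR STR ID ID SEMI STR

Derivation:
pos=0: emit NUM '7' (now at pos=1)
pos=1: emit STAR '*'
pos=3: enter STRING mode
pos=3: emit STR "a" (now at pos=6)
pos=6: emit ID 'tmp' (now at pos=9)
pos=10: emit ID 'k' (now at pos=11)
pos=11: emit SEMI ';'
pos=13: enter COMMENT mode (saw '/*')
exit COMMENT mode (now at pos=23)
pos=23: enter COMMENT mode (saw '/*')
exit COMMENT mode (now at pos=31)
pos=32: enter STRING mode
pos=32: emit STR "a" (now at pos=35)
DONE. 7 tokens: [NUM, STAR, STR, ID, ID, SEMI, STR]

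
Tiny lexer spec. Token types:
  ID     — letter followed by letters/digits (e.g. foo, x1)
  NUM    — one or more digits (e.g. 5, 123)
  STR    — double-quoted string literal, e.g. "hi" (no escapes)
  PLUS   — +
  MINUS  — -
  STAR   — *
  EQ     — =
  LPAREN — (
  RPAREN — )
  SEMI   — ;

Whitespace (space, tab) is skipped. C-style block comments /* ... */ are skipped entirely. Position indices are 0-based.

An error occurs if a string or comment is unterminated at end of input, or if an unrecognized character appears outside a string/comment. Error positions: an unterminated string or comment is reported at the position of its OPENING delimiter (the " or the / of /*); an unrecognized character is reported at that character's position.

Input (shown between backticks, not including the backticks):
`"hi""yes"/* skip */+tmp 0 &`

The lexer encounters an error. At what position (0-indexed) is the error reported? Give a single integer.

pos=0: enter STRING mode
pos=0: emit STR "hi" (now at pos=4)
pos=4: enter STRING mode
pos=4: emit STR "yes" (now at pos=9)
pos=9: enter COMMENT mode (saw '/*')
exit COMMENT mode (now at pos=19)
pos=19: emit PLUS '+'
pos=20: emit ID 'tmp' (now at pos=23)
pos=24: emit NUM '0' (now at pos=25)
pos=26: ERROR — unrecognized char '&'

Answer: 26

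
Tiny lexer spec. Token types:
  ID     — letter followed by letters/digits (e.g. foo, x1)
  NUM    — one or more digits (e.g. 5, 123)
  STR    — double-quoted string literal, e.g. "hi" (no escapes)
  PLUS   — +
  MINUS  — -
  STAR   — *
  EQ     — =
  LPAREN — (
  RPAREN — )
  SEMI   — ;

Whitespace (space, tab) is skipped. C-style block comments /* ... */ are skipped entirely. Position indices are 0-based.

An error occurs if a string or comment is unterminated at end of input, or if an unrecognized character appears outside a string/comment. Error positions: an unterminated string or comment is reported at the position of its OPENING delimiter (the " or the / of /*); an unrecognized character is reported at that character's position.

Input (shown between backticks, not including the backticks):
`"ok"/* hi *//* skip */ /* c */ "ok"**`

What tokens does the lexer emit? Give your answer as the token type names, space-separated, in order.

pos=0: enter STRING mode
pos=0: emit STR "ok" (now at pos=4)
pos=4: enter COMMENT mode (saw '/*')
exit COMMENT mode (now at pos=12)
pos=12: enter COMMENT mode (saw '/*')
exit COMMENT mode (now at pos=22)
pos=23: enter COMMENT mode (saw '/*')
exit COMMENT mode (now at pos=30)
pos=31: enter STRING mode
pos=31: emit STR "ok" (now at pos=35)
pos=35: emit STAR '*'
pos=36: emit STAR '*'
DONE. 4 tokens: [STR, STR, STAR, STAR]

Answer: STR STR STAR STAR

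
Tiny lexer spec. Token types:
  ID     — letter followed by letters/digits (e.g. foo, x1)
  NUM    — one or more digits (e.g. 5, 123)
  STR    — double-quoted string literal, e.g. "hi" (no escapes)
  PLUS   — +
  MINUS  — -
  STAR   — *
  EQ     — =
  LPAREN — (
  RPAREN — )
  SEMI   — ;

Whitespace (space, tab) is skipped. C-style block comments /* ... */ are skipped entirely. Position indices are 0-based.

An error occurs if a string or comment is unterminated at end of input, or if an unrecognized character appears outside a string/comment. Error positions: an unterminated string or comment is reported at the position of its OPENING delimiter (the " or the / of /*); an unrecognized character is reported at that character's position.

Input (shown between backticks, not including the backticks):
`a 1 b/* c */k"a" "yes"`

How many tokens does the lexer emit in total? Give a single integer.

Answer: 6

Derivation:
pos=0: emit ID 'a' (now at pos=1)
pos=2: emit NUM '1' (now at pos=3)
pos=4: emit ID 'b' (now at pos=5)
pos=5: enter COMMENT mode (saw '/*')
exit COMMENT mode (now at pos=12)
pos=12: emit ID 'k' (now at pos=13)
pos=13: enter STRING mode
pos=13: emit STR "a" (now at pos=16)
pos=17: enter STRING mode
pos=17: emit STR "yes" (now at pos=22)
DONE. 6 tokens: [ID, NUM, ID, ID, STR, STR]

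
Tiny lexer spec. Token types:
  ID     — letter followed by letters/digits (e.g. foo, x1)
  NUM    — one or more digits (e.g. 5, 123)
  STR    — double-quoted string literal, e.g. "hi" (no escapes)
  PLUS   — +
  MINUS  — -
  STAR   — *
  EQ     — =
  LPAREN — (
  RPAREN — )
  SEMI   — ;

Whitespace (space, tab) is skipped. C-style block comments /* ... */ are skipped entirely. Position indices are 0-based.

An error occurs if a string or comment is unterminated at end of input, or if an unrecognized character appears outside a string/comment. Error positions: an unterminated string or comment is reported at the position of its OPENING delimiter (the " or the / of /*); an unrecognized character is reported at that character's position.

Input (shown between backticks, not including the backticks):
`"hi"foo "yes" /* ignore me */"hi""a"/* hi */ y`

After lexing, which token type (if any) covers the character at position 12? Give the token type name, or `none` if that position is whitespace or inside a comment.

Answer: STR

Derivation:
pos=0: enter STRING mode
pos=0: emit STR "hi" (now at pos=4)
pos=4: emit ID 'foo' (now at pos=7)
pos=8: enter STRING mode
pos=8: emit STR "yes" (now at pos=13)
pos=14: enter COMMENT mode (saw '/*')
exit COMMENT mode (now at pos=29)
pos=29: enter STRING mode
pos=29: emit STR "hi" (now at pos=33)
pos=33: enter STRING mode
pos=33: emit STR "a" (now at pos=36)
pos=36: enter COMMENT mode (saw '/*')
exit COMMENT mode (now at pos=44)
pos=45: emit ID 'y' (now at pos=46)
DONE. 6 tokens: [STR, ID, STR, STR, STR, ID]
Position 12: char is '"' -> STR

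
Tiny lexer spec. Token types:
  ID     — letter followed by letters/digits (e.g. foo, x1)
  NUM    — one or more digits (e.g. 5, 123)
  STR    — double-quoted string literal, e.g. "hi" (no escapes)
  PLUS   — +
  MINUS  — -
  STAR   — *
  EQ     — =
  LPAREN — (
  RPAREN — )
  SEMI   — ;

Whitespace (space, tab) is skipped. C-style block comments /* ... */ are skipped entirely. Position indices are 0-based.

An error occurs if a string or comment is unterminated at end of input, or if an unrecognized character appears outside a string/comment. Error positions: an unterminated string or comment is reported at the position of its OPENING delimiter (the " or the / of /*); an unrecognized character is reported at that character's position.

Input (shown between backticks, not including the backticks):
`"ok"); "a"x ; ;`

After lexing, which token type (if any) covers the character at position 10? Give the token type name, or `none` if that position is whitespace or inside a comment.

Answer: ID

Derivation:
pos=0: enter STRING mode
pos=0: emit STR "ok" (now at pos=4)
pos=4: emit RPAREN ')'
pos=5: emit SEMI ';'
pos=7: enter STRING mode
pos=7: emit STR "a" (now at pos=10)
pos=10: emit ID 'x' (now at pos=11)
pos=12: emit SEMI ';'
pos=14: emit SEMI ';'
DONE. 7 tokens: [STR, RPAREN, SEMI, STR, ID, SEMI, SEMI]
Position 10: char is 'x' -> ID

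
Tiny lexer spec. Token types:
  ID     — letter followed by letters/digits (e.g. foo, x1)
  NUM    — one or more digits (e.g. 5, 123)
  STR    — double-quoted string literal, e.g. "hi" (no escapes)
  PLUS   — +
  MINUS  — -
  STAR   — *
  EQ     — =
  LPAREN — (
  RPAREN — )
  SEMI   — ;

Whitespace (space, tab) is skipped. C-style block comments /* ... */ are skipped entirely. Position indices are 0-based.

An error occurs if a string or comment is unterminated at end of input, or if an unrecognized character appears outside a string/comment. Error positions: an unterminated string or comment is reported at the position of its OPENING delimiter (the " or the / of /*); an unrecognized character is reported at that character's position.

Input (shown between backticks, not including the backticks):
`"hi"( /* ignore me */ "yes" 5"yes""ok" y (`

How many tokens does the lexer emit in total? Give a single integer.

Answer: 8

Derivation:
pos=0: enter STRING mode
pos=0: emit STR "hi" (now at pos=4)
pos=4: emit LPAREN '('
pos=6: enter COMMENT mode (saw '/*')
exit COMMENT mode (now at pos=21)
pos=22: enter STRING mode
pos=22: emit STR "yes" (now at pos=27)
pos=28: emit NUM '5' (now at pos=29)
pos=29: enter STRING mode
pos=29: emit STR "yes" (now at pos=34)
pos=34: enter STRING mode
pos=34: emit STR "ok" (now at pos=38)
pos=39: emit ID 'y' (now at pos=40)
pos=41: emit LPAREN '('
DONE. 8 tokens: [STR, LPAREN, STR, NUM, STR, STR, ID, LPAREN]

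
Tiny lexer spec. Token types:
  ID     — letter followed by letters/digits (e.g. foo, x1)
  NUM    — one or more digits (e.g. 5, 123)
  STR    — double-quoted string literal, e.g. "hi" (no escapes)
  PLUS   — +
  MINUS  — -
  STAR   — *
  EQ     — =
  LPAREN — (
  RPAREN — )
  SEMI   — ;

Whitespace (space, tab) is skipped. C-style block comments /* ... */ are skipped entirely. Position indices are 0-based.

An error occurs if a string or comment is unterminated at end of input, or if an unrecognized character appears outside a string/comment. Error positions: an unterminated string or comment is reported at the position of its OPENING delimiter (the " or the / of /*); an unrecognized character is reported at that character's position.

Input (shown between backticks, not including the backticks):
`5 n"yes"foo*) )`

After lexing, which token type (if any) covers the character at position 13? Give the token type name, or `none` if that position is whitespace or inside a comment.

pos=0: emit NUM '5' (now at pos=1)
pos=2: emit ID 'n' (now at pos=3)
pos=3: enter STRING mode
pos=3: emit STR "yes" (now at pos=8)
pos=8: emit ID 'foo' (now at pos=11)
pos=11: emit STAR '*'
pos=12: emit RPAREN ')'
pos=14: emit RPAREN ')'
DONE. 7 tokens: [NUM, ID, STR, ID, STAR, RPAREN, RPAREN]
Position 13: char is ' ' -> none

Answer: none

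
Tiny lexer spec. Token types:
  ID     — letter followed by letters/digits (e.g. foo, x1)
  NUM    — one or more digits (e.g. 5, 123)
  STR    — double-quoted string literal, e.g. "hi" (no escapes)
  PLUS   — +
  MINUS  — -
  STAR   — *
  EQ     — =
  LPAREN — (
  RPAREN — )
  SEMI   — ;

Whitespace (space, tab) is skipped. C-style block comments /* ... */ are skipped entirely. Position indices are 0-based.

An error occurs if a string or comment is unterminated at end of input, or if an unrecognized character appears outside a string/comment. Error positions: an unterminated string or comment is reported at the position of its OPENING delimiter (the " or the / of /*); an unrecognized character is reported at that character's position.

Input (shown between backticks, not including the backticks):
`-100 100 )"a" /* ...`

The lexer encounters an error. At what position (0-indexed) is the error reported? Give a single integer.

Answer: 14

Derivation:
pos=0: emit MINUS '-'
pos=1: emit NUM '100' (now at pos=4)
pos=5: emit NUM '100' (now at pos=8)
pos=9: emit RPAREN ')'
pos=10: enter STRING mode
pos=10: emit STR "a" (now at pos=13)
pos=14: enter COMMENT mode (saw '/*')
pos=14: ERROR — unterminated comment (reached EOF)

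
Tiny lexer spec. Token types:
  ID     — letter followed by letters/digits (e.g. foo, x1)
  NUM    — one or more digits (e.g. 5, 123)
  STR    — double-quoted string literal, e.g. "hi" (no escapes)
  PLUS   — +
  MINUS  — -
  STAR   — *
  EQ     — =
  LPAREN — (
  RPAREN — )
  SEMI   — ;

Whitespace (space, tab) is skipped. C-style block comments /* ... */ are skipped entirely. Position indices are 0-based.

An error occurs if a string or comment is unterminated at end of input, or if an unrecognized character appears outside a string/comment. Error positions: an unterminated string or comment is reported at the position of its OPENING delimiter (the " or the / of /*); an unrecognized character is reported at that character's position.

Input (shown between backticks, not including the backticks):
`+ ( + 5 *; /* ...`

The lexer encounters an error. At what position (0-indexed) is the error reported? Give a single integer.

Answer: 11

Derivation:
pos=0: emit PLUS '+'
pos=2: emit LPAREN '('
pos=4: emit PLUS '+'
pos=6: emit NUM '5' (now at pos=7)
pos=8: emit STAR '*'
pos=9: emit SEMI ';'
pos=11: enter COMMENT mode (saw '/*')
pos=11: ERROR — unterminated comment (reached EOF)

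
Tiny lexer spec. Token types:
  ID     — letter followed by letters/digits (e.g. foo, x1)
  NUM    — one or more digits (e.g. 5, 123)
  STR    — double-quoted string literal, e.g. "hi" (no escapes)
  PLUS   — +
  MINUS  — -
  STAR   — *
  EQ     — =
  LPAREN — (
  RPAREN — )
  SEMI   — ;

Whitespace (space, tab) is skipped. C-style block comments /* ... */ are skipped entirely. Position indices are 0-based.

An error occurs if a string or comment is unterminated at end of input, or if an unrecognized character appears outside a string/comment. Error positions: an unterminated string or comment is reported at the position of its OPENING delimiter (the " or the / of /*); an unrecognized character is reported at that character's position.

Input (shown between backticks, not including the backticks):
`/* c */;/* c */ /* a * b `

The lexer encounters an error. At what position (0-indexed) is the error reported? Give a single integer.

Answer: 16

Derivation:
pos=0: enter COMMENT mode (saw '/*')
exit COMMENT mode (now at pos=7)
pos=7: emit SEMI ';'
pos=8: enter COMMENT mode (saw '/*')
exit COMMENT mode (now at pos=15)
pos=16: enter COMMENT mode (saw '/*')
pos=16: ERROR — unterminated comment (reached EOF)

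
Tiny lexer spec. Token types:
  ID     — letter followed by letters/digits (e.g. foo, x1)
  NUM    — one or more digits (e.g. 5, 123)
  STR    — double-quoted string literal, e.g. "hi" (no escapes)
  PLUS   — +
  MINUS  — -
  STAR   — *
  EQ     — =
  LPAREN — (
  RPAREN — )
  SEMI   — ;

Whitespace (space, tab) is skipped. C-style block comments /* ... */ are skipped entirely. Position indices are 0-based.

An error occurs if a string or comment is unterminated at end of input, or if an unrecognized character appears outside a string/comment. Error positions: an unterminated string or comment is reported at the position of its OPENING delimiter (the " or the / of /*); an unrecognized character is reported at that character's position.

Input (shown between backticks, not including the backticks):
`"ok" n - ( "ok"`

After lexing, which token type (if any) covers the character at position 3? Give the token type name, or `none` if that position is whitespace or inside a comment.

Answer: STR

Derivation:
pos=0: enter STRING mode
pos=0: emit STR "ok" (now at pos=4)
pos=5: emit ID 'n' (now at pos=6)
pos=7: emit MINUS '-'
pos=9: emit LPAREN '('
pos=11: enter STRING mode
pos=11: emit STR "ok" (now at pos=15)
DONE. 5 tokens: [STR, ID, MINUS, LPAREN, STR]
Position 3: char is '"' -> STR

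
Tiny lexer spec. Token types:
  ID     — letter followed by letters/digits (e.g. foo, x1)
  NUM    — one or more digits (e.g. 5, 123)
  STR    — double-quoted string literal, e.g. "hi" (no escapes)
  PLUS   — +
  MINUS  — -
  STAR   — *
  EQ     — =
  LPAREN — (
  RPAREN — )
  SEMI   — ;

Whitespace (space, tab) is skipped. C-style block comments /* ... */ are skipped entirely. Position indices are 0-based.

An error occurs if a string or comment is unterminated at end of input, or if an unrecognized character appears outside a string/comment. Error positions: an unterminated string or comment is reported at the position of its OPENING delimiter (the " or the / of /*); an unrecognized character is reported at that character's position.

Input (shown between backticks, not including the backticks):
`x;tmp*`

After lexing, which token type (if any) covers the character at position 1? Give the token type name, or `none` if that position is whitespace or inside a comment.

pos=0: emit ID 'x' (now at pos=1)
pos=1: emit SEMI ';'
pos=2: emit ID 'tmp' (now at pos=5)
pos=5: emit STAR '*'
DONE. 4 tokens: [ID, SEMI, ID, STAR]
Position 1: char is ';' -> SEMI

Answer: SEMI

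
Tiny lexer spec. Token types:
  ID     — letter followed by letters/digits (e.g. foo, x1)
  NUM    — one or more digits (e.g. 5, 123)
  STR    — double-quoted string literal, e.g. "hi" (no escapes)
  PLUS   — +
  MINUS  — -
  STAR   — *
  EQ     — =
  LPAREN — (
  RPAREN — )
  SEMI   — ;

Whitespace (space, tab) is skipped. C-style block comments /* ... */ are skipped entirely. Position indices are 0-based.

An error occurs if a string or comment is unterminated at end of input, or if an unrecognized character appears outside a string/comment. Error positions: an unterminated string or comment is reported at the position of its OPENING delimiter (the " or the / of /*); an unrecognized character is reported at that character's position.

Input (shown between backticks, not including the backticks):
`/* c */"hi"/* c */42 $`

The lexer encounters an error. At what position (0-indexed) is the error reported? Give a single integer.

Answer: 21

Derivation:
pos=0: enter COMMENT mode (saw '/*')
exit COMMENT mode (now at pos=7)
pos=7: enter STRING mode
pos=7: emit STR "hi" (now at pos=11)
pos=11: enter COMMENT mode (saw '/*')
exit COMMENT mode (now at pos=18)
pos=18: emit NUM '42' (now at pos=20)
pos=21: ERROR — unrecognized char '$'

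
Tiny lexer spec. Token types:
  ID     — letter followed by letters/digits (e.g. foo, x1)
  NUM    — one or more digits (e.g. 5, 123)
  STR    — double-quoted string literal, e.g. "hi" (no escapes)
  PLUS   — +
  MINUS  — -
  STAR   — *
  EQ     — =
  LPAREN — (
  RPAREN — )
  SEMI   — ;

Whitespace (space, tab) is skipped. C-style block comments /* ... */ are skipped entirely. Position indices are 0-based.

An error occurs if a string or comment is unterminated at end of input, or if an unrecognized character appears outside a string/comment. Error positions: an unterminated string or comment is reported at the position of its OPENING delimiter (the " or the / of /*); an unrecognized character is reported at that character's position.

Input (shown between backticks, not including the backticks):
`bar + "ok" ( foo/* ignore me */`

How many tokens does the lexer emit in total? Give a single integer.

pos=0: emit ID 'bar' (now at pos=3)
pos=4: emit PLUS '+'
pos=6: enter STRING mode
pos=6: emit STR "ok" (now at pos=10)
pos=11: emit LPAREN '('
pos=13: emit ID 'foo' (now at pos=16)
pos=16: enter COMMENT mode (saw '/*')
exit COMMENT mode (now at pos=31)
DONE. 5 tokens: [ID, PLUS, STR, LPAREN, ID]

Answer: 5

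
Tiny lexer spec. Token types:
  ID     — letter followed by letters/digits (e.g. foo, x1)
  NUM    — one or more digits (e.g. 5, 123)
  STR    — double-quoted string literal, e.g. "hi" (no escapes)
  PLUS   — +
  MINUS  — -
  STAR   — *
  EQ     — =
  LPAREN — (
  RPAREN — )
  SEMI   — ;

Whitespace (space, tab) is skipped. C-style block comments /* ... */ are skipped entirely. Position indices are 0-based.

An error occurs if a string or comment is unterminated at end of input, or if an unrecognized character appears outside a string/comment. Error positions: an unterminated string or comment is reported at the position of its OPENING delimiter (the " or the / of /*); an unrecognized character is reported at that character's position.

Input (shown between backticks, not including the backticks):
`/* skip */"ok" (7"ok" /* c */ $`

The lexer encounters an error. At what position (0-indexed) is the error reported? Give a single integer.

Answer: 30

Derivation:
pos=0: enter COMMENT mode (saw '/*')
exit COMMENT mode (now at pos=10)
pos=10: enter STRING mode
pos=10: emit STR "ok" (now at pos=14)
pos=15: emit LPAREN '('
pos=16: emit NUM '7' (now at pos=17)
pos=17: enter STRING mode
pos=17: emit STR "ok" (now at pos=21)
pos=22: enter COMMENT mode (saw '/*')
exit COMMENT mode (now at pos=29)
pos=30: ERROR — unrecognized char '$'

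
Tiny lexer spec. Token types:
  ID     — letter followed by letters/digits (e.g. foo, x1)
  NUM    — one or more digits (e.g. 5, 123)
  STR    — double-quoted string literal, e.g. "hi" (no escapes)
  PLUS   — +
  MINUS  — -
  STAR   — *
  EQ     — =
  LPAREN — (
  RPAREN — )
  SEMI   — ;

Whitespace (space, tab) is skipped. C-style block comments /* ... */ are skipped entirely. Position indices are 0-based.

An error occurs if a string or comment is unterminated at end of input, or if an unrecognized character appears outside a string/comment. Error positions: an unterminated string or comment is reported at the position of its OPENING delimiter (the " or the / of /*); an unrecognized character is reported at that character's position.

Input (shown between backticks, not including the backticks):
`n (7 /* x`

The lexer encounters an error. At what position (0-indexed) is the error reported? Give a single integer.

Answer: 5

Derivation:
pos=0: emit ID 'n' (now at pos=1)
pos=2: emit LPAREN '('
pos=3: emit NUM '7' (now at pos=4)
pos=5: enter COMMENT mode (saw '/*')
pos=5: ERROR — unterminated comment (reached EOF)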